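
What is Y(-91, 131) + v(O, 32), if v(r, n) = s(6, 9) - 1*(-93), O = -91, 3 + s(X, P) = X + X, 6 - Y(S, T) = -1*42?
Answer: 150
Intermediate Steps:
Y(S, T) = 48 (Y(S, T) = 6 - (-1)*42 = 6 - 1*(-42) = 6 + 42 = 48)
s(X, P) = -3 + 2*X (s(X, P) = -3 + (X + X) = -3 + 2*X)
v(r, n) = 102 (v(r, n) = (-3 + 2*6) - 1*(-93) = (-3 + 12) + 93 = 9 + 93 = 102)
Y(-91, 131) + v(O, 32) = 48 + 102 = 150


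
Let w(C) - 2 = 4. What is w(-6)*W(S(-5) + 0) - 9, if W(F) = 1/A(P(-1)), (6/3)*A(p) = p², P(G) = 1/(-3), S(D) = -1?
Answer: 99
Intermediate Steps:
P(G) = -⅓
w(C) = 6 (w(C) = 2 + 4 = 6)
A(p) = p²/2
W(F) = 18 (W(F) = 1/((-⅓)²/2) = 1/((½)*(⅑)) = 1/(1/18) = 18)
w(-6)*W(S(-5) + 0) - 9 = 6*18 - 9 = 108 - 9 = 99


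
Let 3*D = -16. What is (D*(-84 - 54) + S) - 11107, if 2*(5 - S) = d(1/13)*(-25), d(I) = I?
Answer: -269491/26 ≈ -10365.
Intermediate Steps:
D = -16/3 (D = (1/3)*(-16) = -16/3 ≈ -5.3333)
S = 155/26 (S = 5 - (-25)/(2*13) = 5 - (-25)/26 = 5 - 1/2*(-25/13) = 5 + 25/26 = 155/26 ≈ 5.9615)
(D*(-84 - 54) + S) - 11107 = (-16*(-84 - 54)/3 + 155/26) - 11107 = (-16/3*(-138) + 155/26) - 11107 = (736 + 155/26) - 11107 = 19291/26 - 11107 = -269491/26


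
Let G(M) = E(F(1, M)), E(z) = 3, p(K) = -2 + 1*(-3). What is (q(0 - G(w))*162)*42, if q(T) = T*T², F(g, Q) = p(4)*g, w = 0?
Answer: -183708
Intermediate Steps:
p(K) = -5 (p(K) = -2 - 3 = -5)
F(g, Q) = -5*g
G(M) = 3
q(T) = T³
(q(0 - G(w))*162)*42 = ((0 - 1*3)³*162)*42 = ((0 - 3)³*162)*42 = ((-3)³*162)*42 = -27*162*42 = -4374*42 = -183708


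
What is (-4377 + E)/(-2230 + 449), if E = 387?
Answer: 3990/1781 ≈ 2.2403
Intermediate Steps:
(-4377 + E)/(-2230 + 449) = (-4377 + 387)/(-2230 + 449) = -3990/(-1781) = -3990*(-1/1781) = 3990/1781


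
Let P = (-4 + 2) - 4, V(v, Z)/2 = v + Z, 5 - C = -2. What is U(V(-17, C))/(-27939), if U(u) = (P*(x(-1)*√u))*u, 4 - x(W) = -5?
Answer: -720*I*√5/9313 ≈ -0.17287*I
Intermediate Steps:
C = 7 (C = 5 - 1*(-2) = 5 + 2 = 7)
x(W) = 9 (x(W) = 4 - 1*(-5) = 4 + 5 = 9)
V(v, Z) = 2*Z + 2*v (V(v, Z) = 2*(v + Z) = 2*(Z + v) = 2*Z + 2*v)
P = -6 (P = -2 - 4 = -6)
U(u) = -54*u^(3/2) (U(u) = (-54*√u)*u = -54*u^(3/2))
U(V(-17, C))/(-27939) = -54*(2*7 + 2*(-17))^(3/2)/(-27939) = -54*(14 - 34)^(3/2)*(-1/27939) = -(-2160)*I*√5*(-1/27939) = (2160*I*√5)*(-1/27939) = -720*I*√5/9313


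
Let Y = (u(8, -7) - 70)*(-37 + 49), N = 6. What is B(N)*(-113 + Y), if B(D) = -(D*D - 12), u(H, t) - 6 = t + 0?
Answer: 23160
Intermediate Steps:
u(H, t) = 6 + t (u(H, t) = 6 + (t + 0) = 6 + t)
Y = -852 (Y = ((6 - 7) - 70)*(-37 + 49) = (-1 - 70)*12 = -71*12 = -852)
B(D) = 12 - D**2 (B(D) = -(D**2 - 12) = -(-12 + D**2) = 12 - D**2)
B(N)*(-113 + Y) = (12 - 1*6**2)*(-113 - 852) = (12 - 1*36)*(-965) = (12 - 36)*(-965) = -24*(-965) = 23160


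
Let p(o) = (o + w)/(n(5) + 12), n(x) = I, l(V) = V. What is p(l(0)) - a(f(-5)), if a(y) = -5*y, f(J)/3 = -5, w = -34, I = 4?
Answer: -617/8 ≈ -77.125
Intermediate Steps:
f(J) = -15 (f(J) = 3*(-5) = -15)
n(x) = 4
p(o) = -17/8 + o/16 (p(o) = (o - 34)/(4 + 12) = (-34 + o)/16 = (-34 + o)*(1/16) = -17/8 + o/16)
p(l(0)) - a(f(-5)) = (-17/8 + (1/16)*0) - (-5)*(-15) = (-17/8 + 0) - 1*75 = -17/8 - 75 = -617/8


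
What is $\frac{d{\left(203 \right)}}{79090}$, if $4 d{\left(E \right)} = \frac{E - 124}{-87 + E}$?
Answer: $\frac{79}{36697760} \approx 2.1527 \cdot 10^{-6}$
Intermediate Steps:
$d{\left(E \right)} = \frac{-124 + E}{4 \left(-87 + E\right)}$ ($d{\left(E \right)} = \frac{\left(E - 124\right) \frac{1}{-87 + E}}{4} = \frac{\left(-124 + E\right) \frac{1}{-87 + E}}{4} = \frac{\frac{1}{-87 + E} \left(-124 + E\right)}{4} = \frac{-124 + E}{4 \left(-87 + E\right)}$)
$\frac{d{\left(203 \right)}}{79090} = \frac{\frac{1}{4} \frac{1}{-87 + 203} \left(-124 + 203\right)}{79090} = \frac{1}{4} \cdot \frac{1}{116} \cdot 79 \cdot \frac{1}{79090} = \frac{79}{464} \cdot \frac{1}{79090} = \frac{79}{36697760}$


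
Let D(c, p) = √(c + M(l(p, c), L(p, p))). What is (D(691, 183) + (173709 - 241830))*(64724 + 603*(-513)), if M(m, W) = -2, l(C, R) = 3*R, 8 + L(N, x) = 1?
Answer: 16663418415 - 244615*√689 ≈ 1.6657e+10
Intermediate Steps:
L(N, x) = -7 (L(N, x) = -8 + 1 = -7)
D(c, p) = √(-2 + c) (D(c, p) = √(c - 2) = √(-2 + c))
(D(691, 183) + (173709 - 241830))*(64724 + 603*(-513)) = (√(-2 + 691) + (173709 - 241830))*(64724 + 603*(-513)) = (√689 - 68121)*(64724 - 309339) = (-68121 + √689)*(-244615) = 16663418415 - 244615*√689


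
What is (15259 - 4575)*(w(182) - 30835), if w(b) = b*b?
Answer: 24455676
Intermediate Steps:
w(b) = b²
(15259 - 4575)*(w(182) - 30835) = (15259 - 4575)*(182² - 30835) = 10684*(33124 - 30835) = 10684*2289 = 24455676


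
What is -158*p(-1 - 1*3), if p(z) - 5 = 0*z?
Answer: -790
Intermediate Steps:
p(z) = 5 (p(z) = 5 + 0*z = 5 + 0 = 5)
-158*p(-1 - 1*3) = -158*5 = -790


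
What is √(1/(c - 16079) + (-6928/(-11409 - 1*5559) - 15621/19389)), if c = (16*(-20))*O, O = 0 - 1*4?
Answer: I*√201926288550065462278/22540559153 ≈ 0.63042*I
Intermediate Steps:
O = -4 (O = 0 - 4 = -4)
c = 1280 (c = (16*(-20))*(-4) = -320*(-4) = 1280)
√(1/(c - 16079) + (-6928/(-11409 - 1*5559) - 15621/19389)) = √(1/(1280 - 16079) + (-6928/(-11409 - 1*5559) - 15621/19389)) = √(1/(-14799) + (-6928/(-11409 - 5559) - 15621*1/19389)) = √(-1/14799 + (-6928/(-16968) - 5207/6463)) = √(-1/14799 + (-6928*(-1/16968) - 5207/6463)) = √(-1/14799 + (866/2121 - 5207/6463)) = √(-1/14799 - 5447089/13708023) = √(-8958353126/22540559153) = I*√201926288550065462278/22540559153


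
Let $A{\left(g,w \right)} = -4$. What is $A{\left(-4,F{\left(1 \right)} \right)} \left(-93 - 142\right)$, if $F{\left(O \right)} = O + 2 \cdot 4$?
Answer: $940$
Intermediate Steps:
$F{\left(O \right)} = 8 + O$ ($F{\left(O \right)} = O + 8 = 8 + O$)
$A{\left(-4,F{\left(1 \right)} \right)} \left(-93 - 142\right) = - 4 \left(-93 - 142\right) = \left(-4\right) \left(-235\right) = 940$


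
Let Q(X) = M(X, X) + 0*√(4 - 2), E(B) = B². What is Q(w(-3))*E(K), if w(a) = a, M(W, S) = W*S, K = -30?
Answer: 8100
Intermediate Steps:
M(W, S) = S*W
Q(X) = X² (Q(X) = X*X + 0*√(4 - 2) = X² + 0*√2 = X² + 0 = X²)
Q(w(-3))*E(K) = (-3)²*(-30)² = 9*900 = 8100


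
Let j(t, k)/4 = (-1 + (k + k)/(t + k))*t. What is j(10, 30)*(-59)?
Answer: -1180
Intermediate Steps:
j(t, k) = 4*t*(-1 + 2*k/(k + t)) (j(t, k) = 4*((-1 + (k + k)/(t + k))*t) = 4*((-1 + (2*k)/(k + t))*t) = 4*((-1 + 2*k/(k + t))*t) = 4*(t*(-1 + 2*k/(k + t))) = 4*t*(-1 + 2*k/(k + t)))
j(10, 30)*(-59) = (4*10*(30 - 1*10)/(30 + 10))*(-59) = (4*10*(30 - 10)/40)*(-59) = (4*10*(1/40)*20)*(-59) = 20*(-59) = -1180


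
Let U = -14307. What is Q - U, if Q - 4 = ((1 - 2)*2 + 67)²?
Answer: 18536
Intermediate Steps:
Q = 4229 (Q = 4 + ((1 - 2)*2 + 67)² = 4 + (-1*2 + 67)² = 4 + (-2 + 67)² = 4 + 65² = 4 + 4225 = 4229)
Q - U = 4229 - 1*(-14307) = 4229 + 14307 = 18536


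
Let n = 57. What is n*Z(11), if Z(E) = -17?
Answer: -969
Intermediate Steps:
n*Z(11) = 57*(-17) = -969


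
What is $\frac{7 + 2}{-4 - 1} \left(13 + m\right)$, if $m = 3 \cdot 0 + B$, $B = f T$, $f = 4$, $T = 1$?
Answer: $- \frac{153}{5} \approx -30.6$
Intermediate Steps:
$B = 4$ ($B = 4 \cdot 1 = 4$)
$m = 4$ ($m = 3 \cdot 0 + 4 = 0 + 4 = 4$)
$\frac{7 + 2}{-4 - 1} \left(13 + m\right) = \frac{7 + 2}{-4 - 1} \left(13 + 4\right) = \frac{9}{-5} \cdot 17 = 9 \left(- \frac{1}{5}\right) 17 = \left(- \frac{9}{5}\right) 17 = - \frac{153}{5}$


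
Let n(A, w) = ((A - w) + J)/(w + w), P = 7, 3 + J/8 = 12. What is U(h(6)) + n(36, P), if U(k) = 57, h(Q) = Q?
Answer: 899/14 ≈ 64.214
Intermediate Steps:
J = 72 (J = -24 + 8*12 = -24 + 96 = 72)
n(A, w) = (72 + A - w)/(2*w) (n(A, w) = ((A - w) + 72)/(w + w) = (72 + A - w)/((2*w)) = (72 + A - w)*(1/(2*w)) = (72 + A - w)/(2*w))
U(h(6)) + n(36, P) = 57 + (½)*(72 + 36 - 1*7)/7 = 57 + (½)*(⅐)*(72 + 36 - 7) = 57 + (½)*(⅐)*101 = 57 + 101/14 = 899/14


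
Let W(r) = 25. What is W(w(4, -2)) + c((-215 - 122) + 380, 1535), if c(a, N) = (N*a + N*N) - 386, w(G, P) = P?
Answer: 2421869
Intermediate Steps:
c(a, N) = -386 + N**2 + N*a (c(a, N) = (N*a + N**2) - 386 = (N**2 + N*a) - 386 = -386 + N**2 + N*a)
W(w(4, -2)) + c((-215 - 122) + 380, 1535) = 25 + (-386 + 1535**2 + 1535*((-215 - 122) + 380)) = 25 + (-386 + 2356225 + 1535*(-337 + 380)) = 25 + (-386 + 2356225 + 1535*43) = 25 + (-386 + 2356225 + 66005) = 25 + 2421844 = 2421869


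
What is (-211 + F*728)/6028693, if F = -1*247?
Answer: -180027/6028693 ≈ -0.029862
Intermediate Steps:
F = -247
(-211 + F*728)/6028693 = (-211 - 247*728)/6028693 = (-211 - 179816)*(1/6028693) = -180027*1/6028693 = -180027/6028693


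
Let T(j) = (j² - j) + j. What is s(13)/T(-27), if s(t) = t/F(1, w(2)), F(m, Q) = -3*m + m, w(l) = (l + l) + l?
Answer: -13/1458 ≈ -0.0089163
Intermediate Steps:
T(j) = j²
w(l) = 3*l (w(l) = 2*l + l = 3*l)
F(m, Q) = -2*m
s(t) = -t/2 (s(t) = t/((-2*1)) = t/(-2) = t*(-½) = -t/2)
s(13)/T(-27) = (-½*13)/((-27)²) = -13/2/729 = -13/2*1/729 = -13/1458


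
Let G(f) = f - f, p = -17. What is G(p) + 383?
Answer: 383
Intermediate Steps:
G(f) = 0
G(p) + 383 = 0 + 383 = 383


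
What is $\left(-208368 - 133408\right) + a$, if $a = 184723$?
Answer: $-157053$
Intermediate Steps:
$\left(-208368 - 133408\right) + a = \left(-208368 - 133408\right) + 184723 = -341776 + 184723 = -157053$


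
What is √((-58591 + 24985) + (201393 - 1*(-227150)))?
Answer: √394937 ≈ 628.44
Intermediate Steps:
√((-58591 + 24985) + (201393 - 1*(-227150))) = √(-33606 + (201393 + 227150)) = √(-33606 + 428543) = √394937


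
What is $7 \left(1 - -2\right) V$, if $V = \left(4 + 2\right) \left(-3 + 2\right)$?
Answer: $-126$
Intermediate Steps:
$V = -6$ ($V = 6 \left(-1\right) = -6$)
$7 \left(1 - -2\right) V = 7 \left(1 - -2\right) \left(-6\right) = 7 \left(1 + 2\right) \left(-6\right) = 7 \cdot 3 \left(-6\right) = 21 \left(-6\right) = -126$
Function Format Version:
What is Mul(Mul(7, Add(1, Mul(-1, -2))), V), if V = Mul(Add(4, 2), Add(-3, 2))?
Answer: -126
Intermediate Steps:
V = -6 (V = Mul(6, -1) = -6)
Mul(Mul(7, Add(1, Mul(-1, -2))), V) = Mul(Mul(7, Add(1, Mul(-1, -2))), -6) = Mul(Mul(7, Add(1, 2)), -6) = Mul(Mul(7, 3), -6) = Mul(21, -6) = -126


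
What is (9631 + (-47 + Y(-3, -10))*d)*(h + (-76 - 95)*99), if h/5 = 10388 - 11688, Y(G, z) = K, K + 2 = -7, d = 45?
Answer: -166603619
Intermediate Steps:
K = -9 (K = -2 - 7 = -9)
Y(G, z) = -9
h = -6500 (h = 5*(10388 - 11688) = 5*(-1300) = -6500)
(9631 + (-47 + Y(-3, -10))*d)*(h + (-76 - 95)*99) = (9631 + (-47 - 9)*45)*(-6500 + (-76 - 95)*99) = (9631 - 56*45)*(-6500 - 171*99) = (9631 - 2520)*(-6500 - 16929) = 7111*(-23429) = -166603619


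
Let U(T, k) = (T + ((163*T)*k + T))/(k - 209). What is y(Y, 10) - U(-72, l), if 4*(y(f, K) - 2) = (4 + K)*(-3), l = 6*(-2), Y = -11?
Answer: 277619/442 ≈ 628.10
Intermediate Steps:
l = -12
y(f, K) = -1 - 3*K/4 (y(f, K) = 2 + ((4 + K)*(-3))/4 = 2 + (-12 - 3*K)/4 = 2 + (-3 - 3*K/4) = -1 - 3*K/4)
U(T, k) = (2*T + 163*T*k)/(-209 + k) (U(T, k) = (T + (163*T*k + T))/(-209 + k) = (T + (T + 163*T*k))/(-209 + k) = (2*T + 163*T*k)/(-209 + k))
y(Y, 10) - U(-72, l) = (-1 - 3/4*10) - (-72)*(2 + 163*(-12))/(-209 - 12) = (-1 - 15/2) - (-72)*(2 - 1956)/(-221) = -17/2 - (-72)*(-1)*(-1954)/221 = -17/2 - 1*(-140688/221) = -17/2 + 140688/221 = 277619/442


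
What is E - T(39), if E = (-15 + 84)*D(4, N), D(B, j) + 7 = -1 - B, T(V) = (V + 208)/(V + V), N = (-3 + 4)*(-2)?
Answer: -4987/6 ≈ -831.17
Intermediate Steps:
N = -2 (N = 1*(-2) = -2)
T(V) = (208 + V)/(2*V) (T(V) = (208 + V)/((2*V)) = (208 + V)*(1/(2*V)) = (208 + V)/(2*V))
D(B, j) = -8 - B (D(B, j) = -7 + (-1 - B) = -8 - B)
E = -828 (E = (-15 + 84)*(-8 - 1*4) = 69*(-8 - 4) = 69*(-12) = -828)
E - T(39) = -828 - (208 + 39)/(2*39) = -828 - 247/(2*39) = -828 - 1*19/6 = -828 - 19/6 = -4987/6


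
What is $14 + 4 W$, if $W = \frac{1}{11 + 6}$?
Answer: $\frac{242}{17} \approx 14.235$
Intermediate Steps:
$W = \frac{1}{17} \approx 0.058824$
$14 + 4 W = 14 + 4 \cdot \frac{1}{17} = 14 + \frac{4}{17} = \frac{242}{17}$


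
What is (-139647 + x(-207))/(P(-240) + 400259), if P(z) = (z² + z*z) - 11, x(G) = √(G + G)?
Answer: -46549/171816 + I*√46/171816 ≈ -0.27092 + 3.9474e-5*I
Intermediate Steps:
x(G) = √2*√G (x(G) = √(2*G) = √2*√G)
P(z) = -11 + 2*z² (P(z) = (z² + z²) - 11 = 2*z² - 11 = -11 + 2*z²)
(-139647 + x(-207))/(P(-240) + 400259) = (-139647 + √2*√(-207))/((-11 + 2*(-240)²) + 400259) = (-139647 + √2*(3*I*√23))/((-11 + 2*57600) + 400259) = (-139647 + 3*I*√46)/((-11 + 115200) + 400259) = (-139647 + 3*I*√46)/(115189 + 400259) = (-139647 + 3*I*√46)/515448 = (-139647 + 3*I*√46)*(1/515448) = -46549/171816 + I*√46/171816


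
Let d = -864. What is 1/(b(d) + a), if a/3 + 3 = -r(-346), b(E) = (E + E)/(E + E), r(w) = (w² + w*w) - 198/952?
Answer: -476/341912407 ≈ -1.3922e-6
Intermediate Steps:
r(w) = -99/476 + 2*w² (r(w) = (w² + w²) - 198*1/952 = 2*w² - 99/476 = -99/476 + 2*w²)
b(E) = 1 (b(E) = (2*E)/((2*E)) = (2*E)*(1/(2*E)) = 1)
a = -341912883/476 (a = -9 + 3*(-(-99/476 + 2*(-346)²)) = -9 + 3*(-(-99/476 + 2*119716)) = -9 + 3*(-(-99/476 + 239432)) = -9 + 3*(-1*113969533/476) = -9 + 3*(-113969533/476) = -9 - 341908599/476 = -341912883/476 ≈ -7.1830e+5)
1/(b(d) + a) = 1/(1 - 341912883/476) = 1/(-341912407/476) = -476/341912407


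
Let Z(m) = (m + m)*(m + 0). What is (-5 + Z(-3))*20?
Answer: 260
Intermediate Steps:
Z(m) = 2*m**2 (Z(m) = (2*m)*m = 2*m**2)
(-5 + Z(-3))*20 = (-5 + 2*(-3)**2)*20 = (-5 + 2*9)*20 = (-5 + 18)*20 = 13*20 = 260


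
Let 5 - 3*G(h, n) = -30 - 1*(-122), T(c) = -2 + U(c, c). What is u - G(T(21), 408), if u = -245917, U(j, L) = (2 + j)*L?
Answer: -245888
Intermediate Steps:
U(j, L) = L*(2 + j)
T(c) = -2 + c*(2 + c)
G(h, n) = -29 (G(h, n) = 5/3 - (-30 - 1*(-122))/3 = 5/3 - (-30 + 122)/3 = 5/3 - ⅓*92 = 5/3 - 92/3 = -29)
u - G(T(21), 408) = -245917 - 1*(-29) = -245917 + 29 = -245888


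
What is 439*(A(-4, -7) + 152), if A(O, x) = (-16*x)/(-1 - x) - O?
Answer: 230036/3 ≈ 76679.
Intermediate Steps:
A(O, x) = -O - 16*x/(-1 - x) (A(O, x) = -16*x/(-1 - x) - O = -O - 16*x/(-1 - x))
439*(A(-4, -7) + 152) = 439*((-1*(-4) + 16*(-7) - 1*(-4)*(-7))/(1 - 7) + 152) = 439*((4 - 112 - 28)/(-6) + 152) = 439*(-⅙*(-136) + 152) = 439*(68/3 + 152) = 439*(524/3) = 230036/3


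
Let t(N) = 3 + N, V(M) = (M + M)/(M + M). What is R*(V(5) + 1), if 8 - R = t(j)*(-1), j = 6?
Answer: 34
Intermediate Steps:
V(M) = 1 (V(M) = (2*M)/((2*M)) = (2*M)*(1/(2*M)) = 1)
R = 17 (R = 8 - (3 + 6)*(-1) = 8 - 9*(-1) = 8 - 1*(-9) = 8 + 9 = 17)
R*(V(5) + 1) = 17*(1 + 1) = 17*2 = 34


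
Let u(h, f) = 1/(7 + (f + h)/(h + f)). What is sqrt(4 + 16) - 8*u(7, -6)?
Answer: -1 + 2*sqrt(5) ≈ 3.4721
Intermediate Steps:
u(h, f) = 1/8 (u(h, f) = 1/(7 + (f + h)/(f + h)) = 1/(7 + 1) = 1/8)
sqrt(4 + 16) - 8*u(7, -6) = sqrt(4 + 16) - 8*1/8 = sqrt(20) - 1 = 2*sqrt(5) - 1 = -1 + 2*sqrt(5)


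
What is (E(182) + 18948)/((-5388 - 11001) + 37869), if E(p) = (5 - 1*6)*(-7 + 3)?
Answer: 2369/2685 ≈ 0.88231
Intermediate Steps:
E(p) = 4 (E(p) = (5 - 6)*(-4) = -1*(-4) = 4)
(E(182) + 18948)/((-5388 - 11001) + 37869) = (4 + 18948)/((-5388 - 11001) + 37869) = 18952/(-16389 + 37869) = 18952/21480 = 18952*(1/21480) = 2369/2685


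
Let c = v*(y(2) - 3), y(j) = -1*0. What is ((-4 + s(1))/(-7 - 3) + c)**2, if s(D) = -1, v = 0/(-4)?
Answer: 1/4 ≈ 0.25000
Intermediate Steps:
y(j) = 0
v = 0 (v = 0*(-1/4) = 0)
c = 0 (c = 0*(0 - 3) = 0*(-3) = 0)
((-4 + s(1))/(-7 - 3) + c)**2 = ((-4 - 1)/(-7 - 3) + 0)**2 = (-5/(-10) + 0)**2 = (-5*(-1/10) + 0)**2 = (1/2 + 0)**2 = (1/2)**2 = 1/4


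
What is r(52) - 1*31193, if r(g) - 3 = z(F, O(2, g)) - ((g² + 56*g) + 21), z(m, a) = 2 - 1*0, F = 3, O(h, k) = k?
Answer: -36825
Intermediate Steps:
z(m, a) = 2 (z(m, a) = 2 + 0 = 2)
r(g) = -16 - g² - 56*g (r(g) = 3 + (2 - ((g² + 56*g) + 21)) = 3 + (2 - (21 + g² + 56*g)) = 3 + (2 + (-21 - g² - 56*g)) = 3 + (-19 - g² - 56*g) = -16 - g² - 56*g)
r(52) - 1*31193 = (-16 - 1*52² - 56*52) - 1*31193 = (-16 - 1*2704 - 2912) - 31193 = (-16 - 2704 - 2912) - 31193 = -5632 - 31193 = -36825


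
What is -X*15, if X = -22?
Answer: 330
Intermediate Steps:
-X*15 = -1*(-22)*15 = 22*15 = 330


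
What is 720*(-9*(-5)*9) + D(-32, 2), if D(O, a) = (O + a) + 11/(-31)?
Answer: 9038659/31 ≈ 2.9157e+5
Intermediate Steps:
D(O, a) = -11/31 + O + a (D(O, a) = (O + a) + 11*(-1/31) = (O + a) - 11/31 = -11/31 + O + a)
720*(-9*(-5)*9) + D(-32, 2) = 720*(-9*(-5)*9) + (-11/31 - 32 + 2) = 720*(45*9) - 941/31 = 720*405 - 941/31 = 291600 - 941/31 = 9038659/31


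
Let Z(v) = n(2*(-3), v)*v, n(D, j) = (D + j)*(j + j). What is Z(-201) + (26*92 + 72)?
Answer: -16723550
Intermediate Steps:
n(D, j) = 2*j*(D + j) (n(D, j) = (D + j)*(2*j) = 2*j*(D + j))
Z(v) = 2*v²*(-6 + v) (Z(v) = (2*v*(2*(-3) + v))*v = (2*v*(-6 + v))*v = 2*v²*(-6 + v))
Z(-201) + (26*92 + 72) = 2*(-201)²*(-6 - 201) + (26*92 + 72) = 2*40401*(-207) + (2392 + 72) = -16726014 + 2464 = -16723550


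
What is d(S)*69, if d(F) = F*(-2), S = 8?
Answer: -1104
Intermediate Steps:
d(F) = -2*F
d(S)*69 = -2*8*69 = -16*69 = -1104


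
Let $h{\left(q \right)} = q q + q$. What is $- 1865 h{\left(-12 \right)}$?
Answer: $-246180$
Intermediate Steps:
$h{\left(q \right)} = q + q^{2}$ ($h{\left(q \right)} = q^{2} + q = q + q^{2}$)
$- 1865 h{\left(-12 \right)} = - 1865 \left(- 12 \left(1 - 12\right)\right) = - 1865 \left(\left(-12\right) \left(-11\right)\right) = \left(-1865\right) 132 = -246180$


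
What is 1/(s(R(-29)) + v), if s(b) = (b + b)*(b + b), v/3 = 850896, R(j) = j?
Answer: 1/2556052 ≈ 3.9123e-7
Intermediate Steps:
v = 2552688 (v = 3*850896 = 2552688)
s(b) = 4*b² (s(b) = (2*b)*(2*b) = 4*b²)
1/(s(R(-29)) + v) = 1/(4*(-29)² + 2552688) = 1/(4*841 + 2552688) = 1/(3364 + 2552688) = 1/2556052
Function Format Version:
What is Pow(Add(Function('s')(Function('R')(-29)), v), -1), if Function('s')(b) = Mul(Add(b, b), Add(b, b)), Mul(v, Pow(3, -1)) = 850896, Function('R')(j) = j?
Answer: Rational(1, 2556052) ≈ 3.9123e-7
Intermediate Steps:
v = 2552688 (v = Mul(3, 850896) = 2552688)
Function('s')(b) = Mul(4, Pow(b, 2)) (Function('s')(b) = Mul(Mul(2, b), Mul(2, b)) = Mul(4, Pow(b, 2)))
Pow(Add(Function('s')(Function('R')(-29)), v), -1) = Pow(Add(Mul(4, Pow(-29, 2)), 2552688), -1) = Pow(Add(Mul(4, 841), 2552688), -1) = Pow(Add(3364, 2552688), -1) = Pow(2556052, -1) = Rational(1, 2556052)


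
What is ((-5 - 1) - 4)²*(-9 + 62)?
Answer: 5300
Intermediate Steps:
((-5 - 1) - 4)²*(-9 + 62) = (-6 - 4)²*53 = (-10)²*53 = 100*53 = 5300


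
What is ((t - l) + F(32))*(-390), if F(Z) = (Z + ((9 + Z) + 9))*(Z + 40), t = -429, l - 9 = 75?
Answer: -2102490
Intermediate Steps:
l = 84 (l = 9 + 75 = 84)
F(Z) = (18 + 2*Z)*(40 + Z) (F(Z) = (Z + (18 + Z))*(40 + Z) = (18 + 2*Z)*(40 + Z))
((t - l) + F(32))*(-390) = ((-429 - 1*84) + (720 + 2*32**2 + 98*32))*(-390) = ((-429 - 84) + (720 + 2*1024 + 3136))*(-390) = (-513 + (720 + 2048 + 3136))*(-390) = (-513 + 5904)*(-390) = 5391*(-390) = -2102490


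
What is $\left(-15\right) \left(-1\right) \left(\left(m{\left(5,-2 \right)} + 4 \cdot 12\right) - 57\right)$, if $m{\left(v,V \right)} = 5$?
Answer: $-60$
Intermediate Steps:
$\left(-15\right) \left(-1\right) \left(\left(m{\left(5,-2 \right)} + 4 \cdot 12\right) - 57\right) = \left(-15\right) \left(-1\right) \left(\left(5 + 4 \cdot 12\right) - 57\right) = 15 \left(\left(5 + 48\right) - 57\right) = 15 \left(53 - 57\right) = 15 \left(-4\right) = -60$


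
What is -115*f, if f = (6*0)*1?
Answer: 0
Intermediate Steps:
f = 0 (f = 0*1 = 0)
-115*f = -115*0 = 0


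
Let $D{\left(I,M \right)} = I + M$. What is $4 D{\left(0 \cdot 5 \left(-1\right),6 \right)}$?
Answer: $24$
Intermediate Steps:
$4 D{\left(0 \cdot 5 \left(-1\right),6 \right)} = 4 \left(0 \cdot 5 \left(-1\right) + 6\right) = 4 \left(0 \left(-1\right) + 6\right) = 4 \left(0 + 6\right) = 4 \cdot 6 = 24$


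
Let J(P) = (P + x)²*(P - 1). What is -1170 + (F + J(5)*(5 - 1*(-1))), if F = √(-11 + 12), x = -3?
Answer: -1073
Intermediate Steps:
F = 1 (F = √1 = 1)
J(P) = (-3 + P)²*(-1 + P) (J(P) = (P - 3)²*(P - 1) = (-3 + P)²*(-1 + P))
-1170 + (F + J(5)*(5 - 1*(-1))) = -1170 + (1 + ((-3 + 5)²*(-1 + 5))*(5 - 1*(-1))) = -1170 + (1 + (2²*4)*(5 + 1)) = -1170 + (1 + (4*4)*6) = -1170 + (1 + 16*6) = -1170 + (1 + 96) = -1170 + 97 = -1073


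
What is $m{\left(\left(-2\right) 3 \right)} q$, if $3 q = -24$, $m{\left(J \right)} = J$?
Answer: $48$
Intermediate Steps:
$q = -8$ ($q = \frac{1}{3} \left(-24\right) = -8$)
$m{\left(\left(-2\right) 3 \right)} q = \left(-2\right) 3 \left(-8\right) = \left(-6\right) \left(-8\right) = 48$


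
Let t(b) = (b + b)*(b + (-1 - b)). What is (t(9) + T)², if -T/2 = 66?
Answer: 22500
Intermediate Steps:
t(b) = -2*b (t(b) = (2*b)*(-1) = -2*b)
T = -132 (T = -2*66 = -132)
(t(9) + T)² = (-2*9 - 132)² = (-18 - 132)² = (-150)² = 22500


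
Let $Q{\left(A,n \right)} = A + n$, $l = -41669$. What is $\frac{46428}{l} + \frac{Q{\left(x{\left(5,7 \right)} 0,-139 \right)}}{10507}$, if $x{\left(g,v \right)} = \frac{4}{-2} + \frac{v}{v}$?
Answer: $- \frac{493610987}{437816183} \approx -1.1274$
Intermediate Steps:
$x{\left(g,v \right)} = -1$ ($x{\left(g,v \right)} = 4 \left(- \frac{1}{2}\right) + 1 = -2 + 1 = -1$)
$\frac{46428}{l} + \frac{Q{\left(x{\left(5,7 \right)} 0,-139 \right)}}{10507} = \frac{46428}{-41669} + \frac{\left(-1\right) 0 - 139}{10507} = 46428 \left(- \frac{1}{41669}\right) + \left(0 - 139\right) \frac{1}{10507} = - \frac{46428}{41669} - \frac{139}{10507} = - \frac{493610987}{437816183}$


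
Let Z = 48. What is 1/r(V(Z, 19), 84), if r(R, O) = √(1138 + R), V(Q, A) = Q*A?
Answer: √82/410 ≈ 0.022086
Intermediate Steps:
V(Q, A) = A*Q
1/r(V(Z, 19), 84) = 1/(√(1138 + 19*48)) = 1/(√(1138 + 912)) = 1/(√2050) = 1/(5*√82) = √82/410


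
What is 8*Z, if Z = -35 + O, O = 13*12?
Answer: 968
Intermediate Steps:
O = 156
Z = 121 (Z = -35 + 156 = 121)
8*Z = 8*121 = 968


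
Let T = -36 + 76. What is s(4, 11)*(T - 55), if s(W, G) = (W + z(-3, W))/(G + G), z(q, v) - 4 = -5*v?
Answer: 90/11 ≈ 8.1818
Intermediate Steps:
z(q, v) = 4 - 5*v
T = 40
s(W, G) = (4 - 4*W)/(2*G) (s(W, G) = (W + (4 - 5*W))/(G + G) = (4 - 4*W)/((2*G)) = (4 - 4*W)*(1/(2*G)) = (4 - 4*W)/(2*G))
s(4, 11)*(T - 55) = (2*(1 - 1*4)/11)*(40 - 55) = (2*(1/11)*(1 - 4))*(-15) = (2*(1/11)*(-3))*(-15) = -6/11*(-15) = 90/11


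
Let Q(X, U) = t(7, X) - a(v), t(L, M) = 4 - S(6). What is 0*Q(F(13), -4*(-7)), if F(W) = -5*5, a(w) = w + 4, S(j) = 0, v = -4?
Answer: 0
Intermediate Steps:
a(w) = 4 + w
t(L, M) = 4 (t(L, M) = 4 - 1*0 = 4 + 0 = 4)
F(W) = -25
Q(X, U) = 4 (Q(X, U) = 4 - (4 - 4) = 4 - 1*0 = 4 + 0 = 4)
0*Q(F(13), -4*(-7)) = 0*4 = 0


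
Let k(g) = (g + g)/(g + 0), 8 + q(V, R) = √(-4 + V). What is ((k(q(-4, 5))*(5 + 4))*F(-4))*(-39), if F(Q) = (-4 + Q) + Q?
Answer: 8424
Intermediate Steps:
q(V, R) = -8 + √(-4 + V)
F(Q) = -4 + 2*Q
k(g) = 2 (k(g) = (2*g)/g = 2)
((k(q(-4, 5))*(5 + 4))*F(-4))*(-39) = ((2*(5 + 4))*(-4 + 2*(-4)))*(-39) = ((2*9)*(-4 - 8))*(-39) = (18*(-12))*(-39) = -216*(-39) = 8424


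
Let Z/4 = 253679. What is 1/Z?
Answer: 1/1014716 ≈ 9.8550e-7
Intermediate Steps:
Z = 1014716 (Z = 4*253679 = 1014716)
1/Z = 1/1014716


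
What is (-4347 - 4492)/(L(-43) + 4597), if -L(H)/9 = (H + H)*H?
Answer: 8839/28685 ≈ 0.30814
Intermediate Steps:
L(H) = -18*H² (L(H) = -9*(H + H)*H = -9*2*H*H = -18*H²)
(-4347 - 4492)/(L(-43) + 4597) = (-4347 - 4492)/(-18*(-43)² + 4597) = -8839/(-18*1849 + 4597) = -8839/(-33282 + 4597) = -8839/(-28685) = -8839*(-1/28685) = 8839/28685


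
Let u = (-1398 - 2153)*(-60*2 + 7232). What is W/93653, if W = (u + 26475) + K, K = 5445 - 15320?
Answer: -25238112/93653 ≈ -269.49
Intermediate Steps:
K = -9875
u = -25254712 (u = -3551*(-120 + 7232) = -3551*7112 = -25254712)
W = -25238112 (W = (-25254712 + 26475) - 9875 = -25228237 - 9875 = -25238112)
W/93653 = -25238112/93653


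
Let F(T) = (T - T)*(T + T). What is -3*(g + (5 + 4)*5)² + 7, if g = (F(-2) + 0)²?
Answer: -6068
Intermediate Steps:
F(T) = 0 (F(T) = 0*(2*T) = 0)
g = 0 (g = (0 + 0)² = 0² = 0)
-3*(g + (5 + 4)*5)² + 7 = -3*(0 + (5 + 4)*5)² + 7 = -3*(0 + 9*5)² + 7 = -3*(0 + 45)² + 7 = -3*45² + 7 = -3*2025 + 7 = -6075 + 7 = -6068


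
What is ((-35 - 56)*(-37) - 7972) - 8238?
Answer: -12843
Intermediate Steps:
((-35 - 56)*(-37) - 7972) - 8238 = (-91*(-37) - 7972) - 8238 = (3367 - 7972) - 8238 = -4605 - 8238 = -12843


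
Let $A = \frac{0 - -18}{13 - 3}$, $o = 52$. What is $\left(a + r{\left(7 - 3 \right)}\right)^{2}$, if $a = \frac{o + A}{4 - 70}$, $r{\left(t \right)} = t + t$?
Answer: $\frac{5621641}{108900} \approx 51.622$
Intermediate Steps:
$A = \frac{9}{5}$ ($A = \frac{0 + 18}{13 - 3} = \frac{18}{10} = 18 \cdot \frac{1}{10} = \frac{9}{5} \approx 1.8$)
$r{\left(t \right)} = 2 t$
$a = - \frac{269}{330}$ ($a = \frac{52 + \frac{9}{5}}{4 - 70} = \frac{269}{5 \left(-66\right)} = \frac{269}{5} \left(- \frac{1}{66}\right) = - \frac{269}{330} \approx -0.81515$)
$\left(a + r{\left(7 - 3 \right)}\right)^{2} = \left(- \frac{269}{330} + 2 \left(7 - 3\right)\right)^{2} = \left(- \frac{269}{330} + 2 \cdot 4\right)^{2} = \left(- \frac{269}{330} + 8\right)^{2} = \left(\frac{2371}{330}\right)^{2} = \frac{5621641}{108900}$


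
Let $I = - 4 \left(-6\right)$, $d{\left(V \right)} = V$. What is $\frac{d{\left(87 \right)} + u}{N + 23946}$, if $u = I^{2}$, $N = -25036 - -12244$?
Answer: $\frac{17}{286} \approx 0.059441$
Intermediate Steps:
$N = -12792$ ($N = -25036 + 12244 = -12792$)
$I = 24$ ($I = \left(-1\right) \left(-24\right) = 24$)
$u = 576$ ($u = 24^{2} = 576$)
$\frac{d{\left(87 \right)} + u}{N + 23946} = \frac{87 + 576}{-12792 + 23946} = \frac{663}{11154} = 663 \cdot \frac{1}{11154} = \frac{17}{286}$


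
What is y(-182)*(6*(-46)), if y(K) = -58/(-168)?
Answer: -667/7 ≈ -95.286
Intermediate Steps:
y(K) = 29/84 (y(K) = -58*(-1/168) = 29/84)
y(-182)*(6*(-46)) = 29*(6*(-46))/84 = (29/84)*(-276) = -667/7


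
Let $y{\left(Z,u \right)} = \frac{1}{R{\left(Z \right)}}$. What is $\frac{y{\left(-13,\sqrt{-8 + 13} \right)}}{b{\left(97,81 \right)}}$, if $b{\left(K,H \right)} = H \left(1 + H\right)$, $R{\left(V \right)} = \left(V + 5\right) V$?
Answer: $\frac{1}{690768} \approx 1.4477 \cdot 10^{-6}$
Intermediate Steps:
$R{\left(V \right)} = V \left(5 + V\right)$ ($R{\left(V \right)} = \left(5 + V\right) V = V \left(5 + V\right)$)
$y{\left(Z,u \right)} = \frac{1}{Z \left(5 + Z\right)}$
$\frac{y{\left(-13,\sqrt{-8 + 13} \right)}}{b{\left(97,81 \right)}} = \frac{\frac{1}{-13} \frac{1}{5 - 13}}{81 \left(1 + 81\right)} = \frac{\left(- \frac{1}{13}\right) \frac{1}{-8}}{81 \cdot 82} = \frac{\left(- \frac{1}{13}\right) \left(- \frac{1}{8}\right)}{6642} = \frac{1}{104} \cdot \frac{1}{6642} = \frac{1}{690768}$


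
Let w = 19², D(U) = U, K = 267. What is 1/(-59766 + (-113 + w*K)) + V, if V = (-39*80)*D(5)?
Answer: -569524799/36508 ≈ -15600.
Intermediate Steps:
V = -15600 (V = -39*80*5 = -3120*5 = -15600)
w = 361
1/(-59766 + (-113 + w*K)) + V = 1/(-59766 + (-113 + 361*267)) - 15600 = 1/(-59766 + (-113 + 96387)) - 15600 = 1/(-59766 + 96274) - 15600 = 1/36508 - 15600 = -569524799/36508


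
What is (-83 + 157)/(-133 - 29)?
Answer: -37/81 ≈ -0.45679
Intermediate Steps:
(-83 + 157)/(-133 - 29) = 74/(-162) = -1/162*74 = -37/81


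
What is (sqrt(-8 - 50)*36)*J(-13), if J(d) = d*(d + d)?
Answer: 12168*I*sqrt(58) ≈ 92669.0*I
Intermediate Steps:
J(d) = 2*d**2 (J(d) = d*(2*d) = 2*d**2)
(sqrt(-8 - 50)*36)*J(-13) = (sqrt(-8 - 50)*36)*(2*(-13)**2) = (sqrt(-58)*36)*(2*169) = ((I*sqrt(58))*36)*338 = (36*I*sqrt(58))*338 = 12168*I*sqrt(58)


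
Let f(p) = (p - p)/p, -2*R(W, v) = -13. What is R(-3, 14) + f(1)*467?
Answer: 13/2 ≈ 6.5000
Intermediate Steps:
R(W, v) = 13/2 (R(W, v) = -½*(-13) = 13/2)
f(p) = 0 (f(p) = 0/p = 0)
R(-3, 14) + f(1)*467 = 13/2 + 0*467 = 13/2 + 0 = 13/2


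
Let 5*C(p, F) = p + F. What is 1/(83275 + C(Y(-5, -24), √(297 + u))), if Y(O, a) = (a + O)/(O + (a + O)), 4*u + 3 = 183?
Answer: 2406652430/200414391259489 - 17340*√38/200414391259489 ≈ 1.2008e-5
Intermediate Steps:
u = 45 (u = -¾ + (¼)*183 = -¾ + 183/4 = 45)
Y(O, a) = (O + a)/(a + 2*O) (Y(O, a) = (O + a)/(O + (O + a)) = (O + a)/(a + 2*O))
C(p, F) = F/5 + p/5 (C(p, F) = (p + F)/5 = (F + p)/5 = F/5 + p/5)
1/(83275 + C(Y(-5, -24), √(297 + u))) = 1/(83275 + (√(297 + 45)/5 + ((-5 - 24)/(-24 + 2*(-5)))/5)) = 1/(83275 + (√342/5 + (-29/(-24 - 10))/5)) = 1/(83275 + ((3*√38)/5 + (-29/(-34))/5)) = 1/(83275 + (3*√38/5 + (-1/34*(-29))/5)) = 1/(83275 + (3*√38/5 + (⅕)*(29/34))) = 1/(83275 + (3*√38/5 + 29/170)) = 1/(83275 + (29/170 + 3*√38/5)) = 1/(14156779/170 + 3*√38/5)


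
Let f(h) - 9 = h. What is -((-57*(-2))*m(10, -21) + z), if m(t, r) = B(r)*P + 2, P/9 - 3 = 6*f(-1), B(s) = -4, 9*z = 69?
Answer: 627205/3 ≈ 2.0907e+5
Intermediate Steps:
z = 23/3 (z = (⅑)*69 = 23/3 ≈ 7.6667)
f(h) = 9 + h
P = 459 (P = 27 + 9*(6*(9 - 1)) = 27 + 9*(6*8) = 27 + 9*48 = 27 + 432 = 459)
m(t, r) = -1834 (m(t, r) = -4*459 + 2 = -1836 + 2 = -1834)
-((-57*(-2))*m(10, -21) + z) = -(-57*(-2)*(-1834) + 23/3) = -(114*(-1834) + 23/3) = -(-209076 + 23/3) = -1*(-627205/3) = 627205/3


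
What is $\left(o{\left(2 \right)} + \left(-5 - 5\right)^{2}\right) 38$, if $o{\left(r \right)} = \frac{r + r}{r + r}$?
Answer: $3838$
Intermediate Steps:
$o{\left(r \right)} = 1$ ($o{\left(r \right)} = \frac{2 r}{2 r} = 2 r \frac{1}{2 r} = 1$)
$\left(o{\left(2 \right)} + \left(-5 - 5\right)^{2}\right) 38 = \left(1 + \left(-5 - 5\right)^{2}\right) 38 = \left(1 + \left(-10\right)^{2}\right) 38 = \left(1 + 100\right) 38 = 101 \cdot 38 = 3838$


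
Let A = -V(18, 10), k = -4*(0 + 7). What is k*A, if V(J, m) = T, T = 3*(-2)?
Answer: -168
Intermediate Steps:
k = -28 (k = -4*7 = -28)
T = -6
V(J, m) = -6
A = 6 (A = -1*(-6) = 6)
k*A = -28*6 = -168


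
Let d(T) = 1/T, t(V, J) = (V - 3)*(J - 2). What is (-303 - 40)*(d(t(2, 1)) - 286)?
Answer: 97755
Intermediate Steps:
t(V, J) = (-3 + V)*(-2 + J)
d(T) = 1/T
(-303 - 40)*(d(t(2, 1)) - 286) = (-303 - 40)*(1/(6 - 3*1 - 2*2 + 1*2) - 286) = -343*(1/(6 - 3 - 4 + 2) - 286) = -343*(1/1 - 286) = -343*(1 - 286) = -343*(-285) = 97755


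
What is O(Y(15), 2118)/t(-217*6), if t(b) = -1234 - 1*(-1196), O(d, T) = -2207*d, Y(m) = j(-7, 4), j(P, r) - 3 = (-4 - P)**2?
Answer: 13242/19 ≈ 696.95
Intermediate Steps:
j(P, r) = 3 + (-4 - P)**2
Y(m) = 12 (Y(m) = 3 + (4 - 7)**2 = 3 + (-3)**2 = 3 + 9 = 12)
t(b) = -38 (t(b) = -1234 + 1196 = -38)
O(Y(15), 2118)/t(-217*6) = -2207*12/(-38) = -26484*(-1/38) = 13242/19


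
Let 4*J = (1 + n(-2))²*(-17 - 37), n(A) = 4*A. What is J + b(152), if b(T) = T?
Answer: -1019/2 ≈ -509.50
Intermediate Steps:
J = -1323/2 (J = ((1 + 4*(-2))²*(-17 - 37))/4 = ((1 - 8)²*(-54))/4 = ((-7)²*(-54))/4 = (49*(-54))/4 = (¼)*(-2646) = -1323/2 ≈ -661.50)
J + b(152) = -1323/2 + 152 = -1019/2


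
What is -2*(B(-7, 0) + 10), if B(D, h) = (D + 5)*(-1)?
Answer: -24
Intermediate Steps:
B(D, h) = -5 - D (B(D, h) = (5 + D)*(-1) = -5 - D)
-2*(B(-7, 0) + 10) = -2*((-5 - 1*(-7)) + 10) = -2*((-5 + 7) + 10) = -2*(2 + 10) = -2*12 = -24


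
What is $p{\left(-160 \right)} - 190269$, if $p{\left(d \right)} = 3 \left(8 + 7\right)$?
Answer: $-190224$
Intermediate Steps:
$p{\left(d \right)} = 45$ ($p{\left(d \right)} = 3 \cdot 15 = 45$)
$p{\left(-160 \right)} - 190269 = 45 - 190269 = -190224$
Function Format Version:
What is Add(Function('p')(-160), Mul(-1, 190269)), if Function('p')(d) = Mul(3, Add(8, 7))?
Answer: -190224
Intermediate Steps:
Function('p')(d) = 45 (Function('p')(d) = Mul(3, 15) = 45)
Add(Function('p')(-160), Mul(-1, 190269)) = Add(45, Mul(-1, 190269)) = Add(45, -190269) = -190224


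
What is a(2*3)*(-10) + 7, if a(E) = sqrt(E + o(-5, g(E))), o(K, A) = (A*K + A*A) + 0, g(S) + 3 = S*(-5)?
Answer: 7 - 60*sqrt(35) ≈ -347.96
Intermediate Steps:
g(S) = -3 - 5*S (g(S) = -3 + S*(-5) = -3 - 5*S)
o(K, A) = A**2 + A*K (o(K, A) = (A*K + A**2) + 0 = (A**2 + A*K) + 0 = A**2 + A*K)
a(E) = sqrt(E + (-8 - 5*E)*(-3 - 5*E)) (a(E) = sqrt(E + (-3 - 5*E)*((-3 - 5*E) - 5)) = sqrt(E + (-3 - 5*E)*(-8 - 5*E)) = sqrt(E + (-8 - 5*E)*(-3 - 5*E)))
a(2*3)*(-10) + 7 = sqrt(24 + 25*(2*3)**2 + 56*(2*3))*(-10) + 7 = sqrt(24 + 25*6**2 + 56*6)*(-10) + 7 = sqrt(24 + 25*36 + 336)*(-10) + 7 = sqrt(24 + 900 + 336)*(-10) + 7 = sqrt(1260)*(-10) + 7 = (6*sqrt(35))*(-10) + 7 = -60*sqrt(35) + 7 = 7 - 60*sqrt(35)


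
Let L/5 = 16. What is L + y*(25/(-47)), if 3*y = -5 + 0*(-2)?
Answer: 11405/141 ≈ 80.886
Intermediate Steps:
L = 80 (L = 5*16 = 80)
y = -5/3 (y = (-5 + 0*(-2))/3 = (-5 + 0)/3 = (⅓)*(-5) = -5/3 ≈ -1.6667)
L + y*(25/(-47)) = 80 - 125/(3*(-47)) = 80 - 125*(-1)/(3*47) = 80 - 5/3*(-25/47) = 80 + 125/141 = 11405/141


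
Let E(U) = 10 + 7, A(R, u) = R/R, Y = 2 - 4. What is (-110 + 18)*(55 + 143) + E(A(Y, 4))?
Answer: -18199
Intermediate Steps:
Y = -2
A(R, u) = 1
E(U) = 17
(-110 + 18)*(55 + 143) + E(A(Y, 4)) = (-110 + 18)*(55 + 143) + 17 = -92*198 + 17 = -18216 + 17 = -18199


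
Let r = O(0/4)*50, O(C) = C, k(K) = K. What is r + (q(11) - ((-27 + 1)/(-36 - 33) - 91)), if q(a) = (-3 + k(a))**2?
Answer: 10669/69 ≈ 154.62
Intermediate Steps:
q(a) = (-3 + a)**2
r = 0 (r = (0/4)*50 = (0*(1/4))*50 = 0*50 = 0)
r + (q(11) - ((-27 + 1)/(-36 - 33) - 91)) = 0 + ((-3 + 11)**2 - ((-27 + 1)/(-36 - 33) - 91)) = 0 + (8**2 - (-26/(-69) - 91)) = 0 + (64 - (-26*(-1/69) - 91)) = 0 + (64 - (26/69 - 91)) = 0 + (64 - 1*(-6253/69)) = 0 + (64 + 6253/69) = 0 + 10669/69 = 10669/69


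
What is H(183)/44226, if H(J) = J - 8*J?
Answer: -61/2106 ≈ -0.028965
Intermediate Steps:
H(J) = -7*J
H(183)/44226 = -7*183/44226 = -1281*1/44226 = -61/2106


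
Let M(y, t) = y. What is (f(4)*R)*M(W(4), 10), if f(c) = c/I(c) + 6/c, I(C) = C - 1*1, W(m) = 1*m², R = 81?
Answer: 3672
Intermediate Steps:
W(m) = m²
I(C) = -1 + C (I(C) = C - 1 = -1 + C)
f(c) = 6/c + c/(-1 + c) (f(c) = c/(-1 + c) + 6/c = 6/c + c/(-1 + c))
(f(4)*R)*M(W(4), 10) = ((6/4 + 4/(-1 + 4))*81)*4² = ((6*(¼) + 4/3)*81)*16 = ((3/2 + 4*(⅓))*81)*16 = ((3/2 + 4/3)*81)*16 = ((17/6)*81)*16 = (459/2)*16 = 3672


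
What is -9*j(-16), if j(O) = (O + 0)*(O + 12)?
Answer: -576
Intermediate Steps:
j(O) = O*(12 + O)
-9*j(-16) = -(-144)*(12 - 16) = -(-144)*(-4) = -9*64 = -576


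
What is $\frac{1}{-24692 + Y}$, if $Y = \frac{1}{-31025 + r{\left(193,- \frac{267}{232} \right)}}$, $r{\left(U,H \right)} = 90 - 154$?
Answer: $- \frac{31089}{767649589} \approx -4.0499 \cdot 10^{-5}$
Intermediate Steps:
$r{\left(U,H \right)} = -64$ ($r{\left(U,H \right)} = 90 - 154 = -64$)
$Y = - \frac{1}{31089}$ ($Y = \frac{1}{-31025 - 64} = \frac{1}{-31089} = - \frac{1}{31089} \approx -3.2166 \cdot 10^{-5}$)
$\frac{1}{-24692 + Y} = \frac{1}{-24692 - \frac{1}{31089}} = \frac{1}{- \frac{767649589}{31089}} = - \frac{31089}{767649589}$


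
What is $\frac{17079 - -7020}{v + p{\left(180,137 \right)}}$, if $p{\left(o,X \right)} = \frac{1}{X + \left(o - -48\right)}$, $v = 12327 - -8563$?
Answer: $\frac{2932045}{2541617} \approx 1.1536$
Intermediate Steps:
$v = 20890$ ($v = 12327 + 8563 = 20890$)
$p{\left(o,X \right)} = \frac{1}{48 + X + o}$ ($p{\left(o,X \right)} = \frac{1}{X + \left(o + 48\right)} = \frac{1}{X + \left(48 + o\right)} = \frac{1}{48 + X + o}$)
$\frac{17079 - -7020}{v + p{\left(180,137 \right)}} = \frac{17079 - -7020}{20890 + \frac{1}{48 + 137 + 180}} = \frac{17079 + 7020}{20890 + \frac{1}{365}} = \frac{24099}{20890 + \frac{1}{365}} = \frac{24099}{\frac{7624851}{365}} = 24099 \cdot \frac{365}{7624851} = \frac{2932045}{2541617}$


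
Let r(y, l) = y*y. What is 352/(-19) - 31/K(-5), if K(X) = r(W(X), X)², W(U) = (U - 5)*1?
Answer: -3520589/190000 ≈ -18.529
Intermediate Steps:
W(U) = -5 + U (W(U) = (-5 + U)*1 = -5 + U)
r(y, l) = y²
K(X) = (-5 + X)⁴ (K(X) = ((-5 + X)²)² = (-5 + X)⁴)
352/(-19) - 31/K(-5) = 352/(-19) - 31/(-5 - 5)⁴ = 352*(-1/19) - 31/((-10)⁴) = -352/19 - 31/10000 = -3520589/190000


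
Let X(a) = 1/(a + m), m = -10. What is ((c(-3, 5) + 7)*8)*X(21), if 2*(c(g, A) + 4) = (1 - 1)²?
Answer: 24/11 ≈ 2.1818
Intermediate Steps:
c(g, A) = -4 (c(g, A) = -4 + (1 - 1)²/2 = -4 + (½)*0² = -4 + (½)*0 = -4 + 0 = -4)
X(a) = 1/(-10 + a) (X(a) = 1/(a - 10) = 1/(-10 + a))
((c(-3, 5) + 7)*8)*X(21) = ((-4 + 7)*8)/(-10 + 21) = (3*8)/11 = 24*(1/11) = 24/11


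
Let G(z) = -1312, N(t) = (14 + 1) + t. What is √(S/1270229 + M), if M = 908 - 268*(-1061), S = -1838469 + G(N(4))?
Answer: 53*√163849413464183/1270229 ≈ 534.09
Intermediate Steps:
N(t) = 15 + t
S = -1839781 (S = -1838469 - 1312 = -1839781)
M = 285256 (M = 908 + 284348 = 285256)
√(S/1270229 + M) = √(-1839781/1270229 + 285256) = √(362338603843/1270229) = 53*√163849413464183/1270229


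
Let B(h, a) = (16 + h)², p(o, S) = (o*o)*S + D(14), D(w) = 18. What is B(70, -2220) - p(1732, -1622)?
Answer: 4865721906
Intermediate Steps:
p(o, S) = 18 + S*o² (p(o, S) = (o*o)*S + 18 = o²*S + 18 = S*o² + 18 = 18 + S*o²)
B(70, -2220) - p(1732, -1622) = (16 + 70)² - (18 - 1622*1732²) = 86² - (18 - 1622*2999824) = 7396 - (18 - 4865714528) = 7396 - 1*(-4865714510) = 7396 + 4865714510 = 4865721906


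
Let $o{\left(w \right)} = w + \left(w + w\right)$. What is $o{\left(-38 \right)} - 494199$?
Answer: $-494313$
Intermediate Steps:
$o{\left(w \right)} = 3 w$ ($o{\left(w \right)} = w + 2 w = 3 w$)
$o{\left(-38 \right)} - 494199 = 3 \left(-38\right) - 494199 = -114 - 494199 = -494313$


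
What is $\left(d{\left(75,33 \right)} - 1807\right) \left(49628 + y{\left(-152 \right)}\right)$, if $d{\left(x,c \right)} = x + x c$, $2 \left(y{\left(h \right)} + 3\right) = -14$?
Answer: $36866174$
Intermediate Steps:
$y{\left(h \right)} = -10$ ($y{\left(h \right)} = -3 + \frac{1}{2} \left(-14\right) = -3 - 7 = -10$)
$d{\left(x,c \right)} = x + c x$
$\left(d{\left(75,33 \right)} - 1807\right) \left(49628 + y{\left(-152 \right)}\right) = \left(75 \left(1 + 33\right) - 1807\right) \left(49628 - 10\right) = \left(75 \cdot 34 - 1807\right) 49618 = \left(2550 - 1807\right) 49618 = 743 \cdot 49618 = 36866174$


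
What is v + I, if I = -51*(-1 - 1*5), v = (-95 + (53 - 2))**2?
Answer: 2242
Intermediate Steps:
v = 1936 (v = (-95 + 51)**2 = (-44)**2 = 1936)
I = 306 (I = -51*(-1 - 5) = -51*(-6) = 306)
v + I = 1936 + 306 = 2242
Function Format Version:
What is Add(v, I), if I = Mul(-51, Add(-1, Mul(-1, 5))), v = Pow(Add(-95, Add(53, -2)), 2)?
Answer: 2242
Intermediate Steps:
v = 1936 (v = Pow(Add(-95, 51), 2) = Pow(-44, 2) = 1936)
I = 306 (I = Mul(-51, Add(-1, -5)) = Mul(-51, -6) = 306)
Add(v, I) = Add(1936, 306) = 2242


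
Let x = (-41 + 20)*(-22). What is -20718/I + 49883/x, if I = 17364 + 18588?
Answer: 21235975/197736 ≈ 107.40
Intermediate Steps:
I = 35952
x = 462 (x = -21*(-22) = 462)
-20718/I + 49883/x = -20718/35952 + 49883/462 = -20718*1/35952 + 49883*(1/462) = -3453/5992 + 49883/462 = 21235975/197736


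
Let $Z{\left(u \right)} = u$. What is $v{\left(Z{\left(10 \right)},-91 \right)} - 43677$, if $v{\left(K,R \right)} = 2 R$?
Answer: $-43859$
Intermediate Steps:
$v{\left(Z{\left(10 \right)},-91 \right)} - 43677 = 2 \left(-91\right) - 43677 = -182 - 43677 = -43859$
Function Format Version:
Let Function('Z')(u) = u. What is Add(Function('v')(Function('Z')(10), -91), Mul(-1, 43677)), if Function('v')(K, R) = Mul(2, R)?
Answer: -43859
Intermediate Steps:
Add(Function('v')(Function('Z')(10), -91), Mul(-1, 43677)) = Add(Mul(2, -91), Mul(-1, 43677)) = Add(-182, -43677) = -43859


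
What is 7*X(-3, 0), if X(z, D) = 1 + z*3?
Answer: -56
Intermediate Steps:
X(z, D) = 1 + 3*z
7*X(-3, 0) = 7*(1 + 3*(-3)) = 7*(1 - 9) = 7*(-8) = -56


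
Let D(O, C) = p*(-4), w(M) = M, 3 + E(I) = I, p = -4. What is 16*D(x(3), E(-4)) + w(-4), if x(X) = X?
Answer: 252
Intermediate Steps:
E(I) = -3 + I
D(O, C) = 16 (D(O, C) = -4*(-4) = 16)
16*D(x(3), E(-4)) + w(-4) = 16*16 - 4 = 256 - 4 = 252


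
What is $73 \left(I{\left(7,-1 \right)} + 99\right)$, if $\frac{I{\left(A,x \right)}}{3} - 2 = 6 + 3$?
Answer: $9636$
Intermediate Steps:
$I{\left(A,x \right)} = 33$ ($I{\left(A,x \right)} = 6 + 3 \left(6 + 3\right) = 6 + 3 \cdot 9 = 6 + 27 = 33$)
$73 \left(I{\left(7,-1 \right)} + 99\right) = 73 \left(33 + 99\right) = 73 \cdot 132 = 9636$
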